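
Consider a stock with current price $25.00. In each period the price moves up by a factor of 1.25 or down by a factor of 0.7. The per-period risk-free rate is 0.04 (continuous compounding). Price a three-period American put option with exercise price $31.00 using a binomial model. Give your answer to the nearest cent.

$7.39

Risk-neutral probability p = (e^0.04 − 0.7)/(1.25 − 0.7) = 0.3408/0.5500 = 0.6197
Terminal stock prices: S_uuu = 48.83, S_uud = 27.34, S_udd = 15.31, S_ddd = 8.575
Terminal payoffs (K − S): max(-17.83, 0) = 0, max(3.656, 0) = 3.656, max(15.69, 0) = 15.69, max(22.43, 0) = 22.43
Node uu (S = 39.06): continuation = e^(−0.04)·[0.6197·0.0000 + 0.3803·3.6562] = 1.3361; exercise value = 0.0000 ≤ continuation, so V_uu = 1.3361
Node ud (S = 21.88): continuation = e^(−0.04)·[0.6197·3.6562 + 0.3803·15.6875] = 7.9095; exercise value = 9.1250 > continuation, so V_ud = 9.1250 (exercise)
Node dd (S = 12.25): continuation = e^(−0.04)·[0.6197·15.6875 + 0.3803·22.4250] = 17.5345; exercise value = 18.7500 > continuation, so V_dd = 18.7500 (exercise)
Node u (S = 31.25): continuation = e^(−0.04)·[0.6197·1.3361 + 0.3803·9.1250] = 4.1300; exercise value = 0.0000 ≤ continuation, so V_u = 4.1300
Node d (S = 17.5): continuation = e^(−0.04)·[0.6197·9.1250 + 0.3803·18.7500] = 12.2845; exercise value = 13.5000 > continuation, so V_d = 13.5000 (exercise)
Node 0 (S = 25): continuation = e^(−0.04)·[0.6197·4.1300 + 0.3803·13.5000] = 7.3922; exercise value = 6.0000 ≤ continuation, so V_0 = 7.3922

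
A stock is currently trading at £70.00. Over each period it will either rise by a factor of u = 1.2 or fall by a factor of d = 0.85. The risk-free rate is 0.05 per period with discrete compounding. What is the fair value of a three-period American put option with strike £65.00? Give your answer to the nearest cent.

Risk-neutral probability p = (1 + 0.05 − 0.85)/(1.2 − 0.85) = 0.2000/0.3500 = 0.5714
Terminal stock prices: S_uuu = 121, S_uud = 85.68, S_udd = 60.69, S_ddd = 42.99
Terminal payoffs (K − S): max(-55.96, 0) = 0, max(-20.68, 0) = 0, max(4.31, 0) = 4.31, max(22.01, 0) = 22.01
Node uu (S = 100.8): continuation = 1/1.05·[0.5714·0.0000 + 0.4286·0.0000] = 0.0000; exercise value = 0.0000 ≤ continuation, so V_uu = 0.0000
Node ud (S = 71.4): continuation = 1/1.05·[0.5714·0.0000 + 0.4286·4.3100] = 1.7592; exercise value = 0.0000 ≤ continuation, so V_ud = 1.7592
Node dd (S = 50.57): continuation = 1/1.05·[0.5714·4.3100 + 0.4286·22.0113] = 11.3298; exercise value = 14.4250 > continuation, so V_dd = 14.4250 (exercise)
Node u (S = 84): continuation = 1/1.05·[0.5714·0.0000 + 0.4286·1.7592] = 0.7180; exercise value = 0.0000 ≤ continuation, so V_u = 0.7180
Node d (S = 59.5): continuation = 1/1.05·[0.5714·1.7592 + 0.4286·14.4250] = 6.8451; exercise value = 5.5000 ≤ continuation, so V_d = 6.8451
Node 0 (S = 70): continuation = 1/1.05·[0.5714·0.7180 + 0.4286·6.8451] = 3.1847; exercise value = 0.0000 ≤ continuation, so V_0 = 3.1847

£3.18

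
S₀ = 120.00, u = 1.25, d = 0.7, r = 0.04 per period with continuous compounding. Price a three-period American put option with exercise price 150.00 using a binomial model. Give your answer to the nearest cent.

36.34

Risk-neutral probability p = (e^0.04 − 0.7)/(1.25 − 0.7) = 0.3408/0.5500 = 0.6197
Terminal stock prices: S_uuu = 234.4, S_uud = 131.2, S_udd = 73.5, S_ddd = 41.16
Terminal payoffs (K − S): max(-84.38, 0) = 0, max(18.75, 0) = 18.75, max(76.5, 0) = 76.5, max(108.8, 0) = 108.8
Node uu (S = 187.5): continuation = e^(−0.04)·[0.6197·0.0000 + 0.3803·18.7500] = 6.8518; exercise value = 0.0000 ≤ continuation, so V_uu = 6.8518
Node ud (S = 105): continuation = e^(−0.04)·[0.6197·18.7500 + 0.3803·76.5000] = 39.1184; exercise value = 45.0000 > continuation, so V_ud = 45.0000 (exercise)
Node dd (S = 58.8): continuation = e^(−0.04)·[0.6197·76.5000 + 0.3803·108.8400] = 85.3184; exercise value = 91.2000 > continuation, so V_dd = 91.2000 (exercise)
Node u (S = 150): continuation = e^(−0.04)·[0.6197·6.8518 + 0.3803·45.0000] = 20.5237; exercise value = 0.0000 ≤ continuation, so V_u = 20.5237
Node d (S = 84): continuation = e^(−0.04)·[0.6197·45.0000 + 0.3803·91.2000] = 60.1184; exercise value = 66.0000 > continuation, so V_d = 66.0000 (exercise)
Node 0 (S = 120): continuation = e^(−0.04)·[0.6197·20.5237 + 0.3803·66.0000] = 36.3374; exercise value = 30.0000 ≤ continuation, so V_0 = 36.3374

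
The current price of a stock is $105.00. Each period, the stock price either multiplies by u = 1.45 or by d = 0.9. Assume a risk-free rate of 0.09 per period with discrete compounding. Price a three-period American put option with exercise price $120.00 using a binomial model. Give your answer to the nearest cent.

$15.31

Risk-neutral probability p = (1 + 0.09 − 0.9)/(1.45 − 0.9) = 0.1900/0.5500 = 0.3455
Terminal stock prices: S_uuu = 320.1, S_uud = 198.7, S_udd = 123.3, S_ddd = 76.55
Terminal payoffs (K − S): max(-200.1, 0) = 0, max(-78.69, 0) = 0, max(-3.323, 0) = 0, max(43.45, 0) = 43.45
Node uu (S = 220.8): continuation = 1/1.09·[0.3455·0.0000 + 0.6545·0.0000] = 0.0000; exercise value = 0.0000 ≤ continuation, so V_uu = 0.0000
Node ud (S = 137): continuation = 1/1.09·[0.3455·0.0000 + 0.6545·0.0000] = 0.0000; exercise value = 0.0000 ≤ continuation, so V_ud = 0.0000
Node dd (S = 85.05): continuation = 1/1.09·[0.3455·0.0000 + 0.6545·43.4550] = 26.0947; exercise value = 34.9500 > continuation, so V_dd = 34.9500 (exercise)
Node u (S = 152.2): continuation = 1/1.09·[0.3455·0.0000 + 0.6545·0.0000] = 0.0000; exercise value = 0.0000 ≤ continuation, so V_u = 0.0000
Node d (S = 94.5): continuation = 1/1.09·[0.3455·0.0000 + 0.6545·34.9500] = 20.9875; exercise value = 25.5000 > continuation, so V_d = 25.5000 (exercise)
Node 0 (S = 105): continuation = 1/1.09·[0.3455·0.0000 + 0.6545·25.5000] = 15.3128; exercise value = 15.0000 ≤ continuation, so V_0 = 15.3128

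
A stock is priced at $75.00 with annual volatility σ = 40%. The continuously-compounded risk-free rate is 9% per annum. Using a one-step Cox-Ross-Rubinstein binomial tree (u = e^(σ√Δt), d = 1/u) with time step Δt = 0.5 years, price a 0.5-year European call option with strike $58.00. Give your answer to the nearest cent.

$20.24

CRR parameters: u = e^(σ√Δt) = e^(0.4·√0.5) = 1.3269, d = 1/u = 0.7536
Per-period rate: rΔt = 0.09·0.5 = 0.045, so R = e^0.045 = 1.0460
Risk-neutral probability p = (e^0.045 − 0.7536)/(1.3269 − 0.7536) = 0.2924/0.5733 = 0.5100
Terminal stock prices: S_u = 99.52, S_d = 56.52
Terminal payoffs (S − K): max(41.52, 0) = 41.52, max(-1.477, 0) = 0
Node 0 (S = 75): V_0 = e^(−0.045)·[0.5100·41.5172 + 0.4900·0.0000] = 20.2440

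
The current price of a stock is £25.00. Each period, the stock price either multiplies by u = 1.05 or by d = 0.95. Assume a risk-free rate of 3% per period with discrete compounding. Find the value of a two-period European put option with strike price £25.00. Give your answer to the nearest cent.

£0.11

Risk-neutral probability p = (1 + 0.03 − 0.95)/(1.05 − 0.95) = 0.0800/0.1000 = 0.8000
Terminal stock prices: S_uu = 27.56, S_ud = 24.94, S_dd = 22.56
Terminal payoffs (K − S): max(-2.562, 0) = 0, max(0.0625, 0) = 0.0625, max(2.438, 0) = 2.438
Node u (S = 26.25): V_u = 1/1.03·[0.8000·0.0000 + 0.2000·0.0625] = 0.0121
Node d (S = 23.75): V_d = 1/1.03·[0.8000·0.0625 + 0.2000·2.4375] = 0.5218
Node 0 (S = 25): V_0 = 1/1.03·[0.8000·0.0121 + 0.2000·0.5218] = 0.1108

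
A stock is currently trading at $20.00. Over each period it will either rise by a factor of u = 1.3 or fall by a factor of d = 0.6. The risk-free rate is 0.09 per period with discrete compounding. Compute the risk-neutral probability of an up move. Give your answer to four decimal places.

Risk-neutral probability p = (1 + 0.09 − 0.6)/(1.3 − 0.6) = 0.4900/0.7000 = 0.7000

p = 0.7000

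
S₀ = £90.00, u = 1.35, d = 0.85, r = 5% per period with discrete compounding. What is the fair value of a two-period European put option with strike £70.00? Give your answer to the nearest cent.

£1.62

Risk-neutral probability p = (1 + 0.05 − 0.85)/(1.35 − 0.85) = 0.2000/0.5000 = 0.4000
Terminal stock prices: S_uu = 164, S_ud = 103.3, S_dd = 65.02
Terminal payoffs (K − S): max(-94.03, 0) = 0, max(-33.28, 0) = 0, max(4.975, 0) = 4.975
Node u (S = 121.5): V_u = 1/1.05·[0.4000·0.0000 + 0.6000·0.0000] = 0.0000
Node d (S = 76.5): V_d = 1/1.05·[0.4000·0.0000 + 0.6000·4.9750] = 2.8429
Node 0 (S = 90): V_0 = 1/1.05·[0.4000·0.0000 + 0.6000·2.8429] = 1.6245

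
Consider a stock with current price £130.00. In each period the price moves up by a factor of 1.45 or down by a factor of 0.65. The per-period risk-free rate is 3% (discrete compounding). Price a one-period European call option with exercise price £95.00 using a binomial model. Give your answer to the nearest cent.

Risk-neutral probability p = (1 + 0.03 − 0.65)/(1.45 − 0.65) = 0.3800/0.8000 = 0.4750
Terminal stock prices: S_u = 188.5, S_d = 84.5
Terminal payoffs (S − K): max(93.5, 0) = 93.5, max(-10.5, 0) = 0
Node 0 (S = 130): V_0 = 1/1.03·[0.4750·93.5000 + 0.5250·0.0000] = 43.1189

£43.12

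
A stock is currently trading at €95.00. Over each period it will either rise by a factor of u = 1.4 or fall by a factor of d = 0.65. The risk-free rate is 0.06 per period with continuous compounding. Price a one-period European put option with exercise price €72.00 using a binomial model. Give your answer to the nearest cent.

€4.35

Risk-neutral probability p = (e^0.06 − 0.65)/(1.4 − 0.65) = 0.4118/0.7500 = 0.5491
Terminal stock prices: S_u = 133, S_d = 61.75
Terminal payoffs (K − S): max(-61, 0) = 0, max(10.25, 0) = 10.25
Node 0 (S = 95): V_0 = e^(−0.06)·[0.5491·0.0000 + 0.4509·10.2500] = 4.3524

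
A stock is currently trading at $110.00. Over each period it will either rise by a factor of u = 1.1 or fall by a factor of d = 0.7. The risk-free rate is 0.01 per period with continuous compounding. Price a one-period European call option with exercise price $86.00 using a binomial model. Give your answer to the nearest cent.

Risk-neutral probability p = (e^0.01 − 0.7)/(1.1 − 0.7) = 0.3101/0.4000 = 0.7751
Terminal stock prices: S_u = 121, S_d = 77
Terminal payoffs (S − K): max(35, 0) = 35, max(-9, 0) = 0
Node 0 (S = 110): V_0 = e^(−0.01)·[0.7751·35.0000 + 0.2249·0.0000] = 26.8594

$26.86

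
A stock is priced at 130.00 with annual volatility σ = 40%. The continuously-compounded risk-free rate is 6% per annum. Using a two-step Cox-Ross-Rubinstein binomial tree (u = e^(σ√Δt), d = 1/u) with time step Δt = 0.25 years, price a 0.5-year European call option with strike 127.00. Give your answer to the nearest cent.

CRR parameters: u = e^(σ√Δt) = e^(0.4·√0.25) = 1.2214, d = 1/u = 0.8187
Per-period rate: rΔt = 0.06·0.25 = 0.015, so R = e^0.015 = 1.0151
Risk-neutral probability p = (e^0.015 − 0.8187)/(1.2214 − 0.8187) = 0.1964/0.4027 = 0.4877
Terminal stock prices: S_uu = 193.9, S_ud = 130, S_dd = 87.14
Terminal payoffs (S − K): max(66.94, 0) = 66.94, max(3, 0) = 3, max(-39.86, 0) = 0
Node u (S = 158.8): V_u = e^(−0.015)·[0.4877·66.9372 + 0.5123·3.0000] = 33.6731
Node d (S = 106.4): V_d = e^(−0.015)·[0.4877·3.0000 + 0.5123·0.0000] = 1.4413
Node 0 (S = 130): V_0 = e^(−0.015)·[0.4877·33.6731 + 0.5123·1.4413] = 16.9052

16.91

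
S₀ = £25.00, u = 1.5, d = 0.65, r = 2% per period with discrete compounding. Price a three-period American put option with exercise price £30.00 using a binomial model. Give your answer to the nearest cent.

Risk-neutral probability p = (1 + 0.02 − 0.65)/(1.5 − 0.65) = 0.3700/0.8500 = 0.4353
Terminal stock prices: S_uuu = 84.38, S_uud = 36.56, S_udd = 15.84, S_ddd = 6.866
Terminal payoffs (K − S): max(-54.38, 0) = 0, max(-6.562, 0) = 0, max(14.16, 0) = 14.16, max(23.13, 0) = 23.13
Node uu (S = 56.25): continuation = 1/1.02·[0.4353·0.0000 + 0.5647·0.0000] = 0.0000; exercise value = 0.0000 ≤ continuation, so V_uu = 0.0000
Node ud (S = 24.38): continuation = 1/1.02·[0.4353·0.0000 + 0.5647·14.1562] = 7.8374; exercise value = 5.6250 ≤ continuation, so V_ud = 7.8374
Node dd (S = 10.56): continuation = 1/1.02·[0.4353·14.1562 + 0.5647·23.1344] = 18.8493; exercise value = 19.4375 > continuation, so V_dd = 19.4375 (exercise)
Node u (S = 37.5): continuation = 1/1.02·[0.4353·0.0000 + 0.5647·7.8374] = 4.3390; exercise value = 0.0000 ≤ continuation, so V_u = 4.3390
Node d (S = 16.25): continuation = 1/1.02·[0.4353·7.8374 + 0.5647·19.4375] = 14.1059; exercise value = 13.7500 ≤ continuation, so V_d = 14.1059
Node 0 (S = 25): continuation = 1/1.02·[0.4353·4.3390 + 0.5647·14.1059] = 9.6612; exercise value = 5.0000 ≤ continuation, so V_0 = 9.6612

£9.66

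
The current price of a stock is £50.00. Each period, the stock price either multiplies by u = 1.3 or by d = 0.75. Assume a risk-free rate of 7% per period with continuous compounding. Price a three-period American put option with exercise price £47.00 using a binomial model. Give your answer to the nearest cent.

£4.51

Risk-neutral probability p = (e^0.07 − 0.75)/(1.3 − 0.75) = 0.3225/0.5500 = 0.5864
Terminal stock prices: S_uuu = 109.9, S_uud = 63.38, S_udd = 36.56, S_ddd = 21.09
Terminal payoffs (K − S): max(-62.85, 0) = 0, max(-16.38, 0) = 0, max(10.44, 0) = 10.44, max(25.91, 0) = 25.91
Node uu (S = 84.5): continuation = e^(−0.07)·[0.5864·0.0000 + 0.4136·0.0000] = 0.0000; exercise value = 0.0000 ≤ continuation, so V_uu = 0.0000
Node ud (S = 48.75): continuation = e^(−0.07)·[0.5864·0.0000 + 0.4136·10.4375] = 4.0253; exercise value = 0.0000 ≤ continuation, so V_ud = 4.0253
Node dd (S = 28.12): continuation = e^(−0.07)·[0.5864·10.4375 + 0.4136·25.9062] = 15.6975; exercise value = 18.8750 > continuation, so V_dd = 18.8750 (exercise)
Node u (S = 65): continuation = e^(−0.07)·[0.5864·0.0000 + 0.4136·4.0253] = 1.5524; exercise value = 0.0000 ≤ continuation, so V_u = 1.5524
Node d (S = 37.5): continuation = e^(−0.07)·[0.5864·4.0253 + 0.4136·18.8750] = 9.4801; exercise value = 9.5000 > continuation, so V_d = 9.5000 (exercise)
Node 0 (S = 50): continuation = e^(−0.07)·[0.5864·1.5524 + 0.4136·9.5000] = 4.5125; exercise value = 0.0000 ≤ continuation, so V_0 = 4.5125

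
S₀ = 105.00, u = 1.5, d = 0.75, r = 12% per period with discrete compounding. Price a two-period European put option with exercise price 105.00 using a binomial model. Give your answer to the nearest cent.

9.40

Risk-neutral probability p = (1 + 0.12 − 0.75)/(1.5 − 0.75) = 0.3700/0.7500 = 0.4933
Terminal stock prices: S_uu = 236.2, S_ud = 118.1, S_dd = 59.06
Terminal payoffs (K − S): max(-131.2, 0) = 0, max(-13.12, 0) = 0, max(45.94, 0) = 45.94
Node u (S = 157.5): V_u = 1/1.12·[0.4933·0.0000 + 0.5067·0.0000] = 0.0000
Node d (S = 78.75): V_d = 1/1.12·[0.4933·0.0000 + 0.5067·45.9375] = 20.7812
Node 0 (S = 105): V_0 = 1/1.12·[0.4933·0.0000 + 0.5067·20.7812] = 9.4010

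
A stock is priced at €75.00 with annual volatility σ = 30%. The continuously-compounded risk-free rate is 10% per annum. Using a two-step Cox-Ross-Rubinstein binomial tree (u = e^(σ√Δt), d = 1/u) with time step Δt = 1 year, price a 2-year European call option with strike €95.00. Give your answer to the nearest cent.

€12.21

CRR parameters: u = e^(σ√Δt) = e^(0.3·√1) = 1.3499, d = 1/u = 0.7408
Per-period rate: rΔt = 0.1·1 = 0.1, so R = e^0.1 = 1.1052
Risk-neutral probability p = (e^0.1 − 0.7408)/(1.3499 − 0.7408) = 0.3644/0.6090 = 0.5982
Terminal stock prices: S_uu = 136.7, S_ud = 75, S_dd = 41.16
Terminal payoffs (S − K): max(41.66, 0) = 41.66, max(-20, 0) = 0, max(-53.84, 0) = 0
Node u (S = 101.2): V_u = e^(−0.1)·[0.5982·41.6589 + 0.4018·0.0000] = 22.5504
Node d (S = 55.56): V_d = e^(−0.1)·[0.5982·0.0000 + 0.4018·0.0000] = 0.0000
Node 0 (S = 75): V_0 = e^(−0.1)·[0.5982·22.5504 + 0.4018·0.0000] = 12.2068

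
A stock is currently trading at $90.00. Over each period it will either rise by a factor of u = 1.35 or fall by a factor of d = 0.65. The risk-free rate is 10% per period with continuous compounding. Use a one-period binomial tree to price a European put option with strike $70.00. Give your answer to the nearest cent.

Risk-neutral probability p = (e^0.1 − 0.65)/(1.35 − 0.65) = 0.4552/0.7000 = 0.6502
Terminal stock prices: S_u = 121.5, S_d = 58.5
Terminal payoffs (K − S): max(-51.5, 0) = 0, max(11.5, 0) = 11.5
Node 0 (S = 90): V_0 = e^(−0.1)·[0.6502·0.0000 + 0.3498·11.5000] = 3.6394

$3.64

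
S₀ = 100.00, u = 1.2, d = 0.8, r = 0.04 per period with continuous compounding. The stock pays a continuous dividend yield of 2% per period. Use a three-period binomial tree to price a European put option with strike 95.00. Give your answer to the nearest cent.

8.91

Per-period risk-free factor R = e^0.04 = 1.0408; dividend-adjusted growth = e^(0.04−0.02) = 1.0202.
Risk-neutral probability p = (1.0202 − 0.8)/(1.2 − 0.8) = 0.2202/0.4000 = 0.5505
Terminal stock prices: S_uuu = 172.8, S_uud = 115.2, S_udd = 76.8, S_ddd = 51.2
Terminal payoffs (K − S): max(-77.8, 0) = 0, max(-20.2, 0) = 0, max(18.2, 0) = 18.2, max(43.8, 0) = 43.8
Node uu (S = 144): V_uu = e^(−0.04)·[0.5505·0.0000 + 0.4495·0.0000] = 0.0000
Node ud (S = 96): V_ud = e^(−0.04)·[0.5505·0.0000 + 0.4495·18.2000] = 7.8601
Node dd (S = 64): V_dd = e^(−0.04)·[0.5505·18.2000 + 0.4495·43.8000] = 28.5423
Node u (S = 120): V_u = e^(−0.04)·[0.5505·0.0000 + 0.4495·7.8601] = 3.3945
Node d (S = 80): V_d = e^(−0.04)·[0.5505·7.8601 + 0.4495·28.5423] = 16.4839
Node 0 (S = 100): V_0 = e^(−0.04)·[0.5505·3.3945 + 0.4495·16.4839] = 8.9144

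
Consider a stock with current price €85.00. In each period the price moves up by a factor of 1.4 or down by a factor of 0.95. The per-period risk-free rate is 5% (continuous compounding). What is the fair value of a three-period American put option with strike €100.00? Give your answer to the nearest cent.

Risk-neutral probability p = (e^0.05 − 0.95)/(1.4 − 0.95) = 0.1013/0.4500 = 0.2250
Terminal stock prices: S_uuu = 233.2, S_uud = 158.3, S_udd = 107.4, S_ddd = 72.88
Terminal payoffs (K − S): max(-133.2, 0) = 0, max(-58.27, 0) = 0, max(-7.397, 0) = 0, max(27.12, 0) = 27.12
Node uu (S = 166.6): continuation = e^(−0.05)·[0.2250·0.0000 + 0.7750·0.0000] = 0.0000; exercise value = 0.0000 ≤ continuation, so V_uu = 0.0000
Node ud (S = 113): continuation = e^(−0.05)·[0.2250·0.0000 + 0.7750·0.0000] = 0.0000; exercise value = 0.0000 ≤ continuation, so V_ud = 0.0000
Node dd (S = 76.71): continuation = e^(−0.05)·[0.2250·0.0000 + 0.7750·27.1231] = 19.9940; exercise value = 23.2875 > continuation, so V_dd = 23.2875 (exercise)
Node u (S = 119): continuation = e^(−0.05)·[0.2250·0.0000 + 0.7750·0.0000] = 0.0000; exercise value = 0.0000 ≤ continuation, so V_u = 0.0000
Node d (S = 80.75): continuation = e^(−0.05)·[0.2250·0.0000 + 0.7750·23.2875] = 17.1666; exercise value = 19.2500 > continuation, so V_d = 19.2500 (exercise)
Node 0 (S = 85): continuation = e^(−0.05)·[0.2250·0.0000 + 0.7750·19.2500] = 14.1903; exercise value = 15.0000 > continuation, so V_0 = 15.0000 (exercise)

€15.00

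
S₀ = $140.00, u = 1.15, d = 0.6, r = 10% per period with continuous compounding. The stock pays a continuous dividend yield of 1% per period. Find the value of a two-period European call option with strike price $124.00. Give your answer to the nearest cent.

$40.42

Per-period risk-free factor R = e^0.1 = 1.1052; dividend-adjusted growth = e^(0.1−0.01) = 1.0942.
Risk-neutral probability p = (1.0942 − 0.6)/(1.15 − 0.6) = 0.4942/0.5500 = 0.8985
Terminal stock prices: S_uu = 185.1, S_ud = 96.6, S_dd = 50.4
Terminal payoffs (S − K): max(61.15, 0) = 61.15, max(-27.4, 0) = 0, max(-73.6, 0) = 0
Node u (S = 161): V_u = e^(−0.1)·[0.8985·61.1500 + 0.1015·0.0000] = 49.7147
Node d (S = 84): V_d = e^(−0.1)·[0.8985·0.0000 + 0.1015·0.0000] = 0.0000
Node 0 (S = 140): V_0 = e^(−0.1)·[0.8985·49.7147 + 0.1015·0.0000] = 40.4178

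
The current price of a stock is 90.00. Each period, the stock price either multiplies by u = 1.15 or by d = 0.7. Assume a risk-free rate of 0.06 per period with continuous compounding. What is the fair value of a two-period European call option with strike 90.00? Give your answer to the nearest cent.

Risk-neutral probability p = (e^0.06 − 0.7)/(1.15 − 0.7) = 0.3618/0.4500 = 0.8041
Terminal stock prices: S_uu = 119, S_ud = 72.45, S_dd = 44.1
Terminal payoffs (S − K): max(29.02, 0) = 29.02, max(-17.55, 0) = 0, max(-45.9, 0) = 0
Node u (S = 103.5): V_u = e^(−0.06)·[0.8041·29.0250 + 0.1959·0.0000] = 21.9793
Node d (S = 63): V_d = e^(−0.06)·[0.8041·0.0000 + 0.1959·0.0000] = 0.0000
Node 0 (S = 90): V_0 = e^(−0.06)·[0.8041·21.9793 + 0.1959·0.0000] = 16.6440

16.64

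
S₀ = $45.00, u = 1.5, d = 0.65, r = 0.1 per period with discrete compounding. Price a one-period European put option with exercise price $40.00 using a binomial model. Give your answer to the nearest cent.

Risk-neutral probability p = (1 + 0.1 − 0.65)/(1.5 − 0.65) = 0.4500/0.8500 = 0.5294
Terminal stock prices: S_u = 67.5, S_d = 29.25
Terminal payoffs (K − S): max(-27.5, 0) = 0, max(10.75, 0) = 10.75
Node 0 (S = 45): V_0 = 1/1.1·[0.5294·0.0000 + 0.4706·10.7500] = 4.5989

$4.60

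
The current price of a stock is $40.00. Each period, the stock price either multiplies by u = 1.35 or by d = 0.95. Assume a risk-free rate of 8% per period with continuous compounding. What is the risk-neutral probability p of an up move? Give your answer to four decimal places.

p = 0.3332

Risk-neutral probability p = (e^0.08 − 0.95)/(1.35 − 0.95) = 0.1333/0.4000 = 0.3332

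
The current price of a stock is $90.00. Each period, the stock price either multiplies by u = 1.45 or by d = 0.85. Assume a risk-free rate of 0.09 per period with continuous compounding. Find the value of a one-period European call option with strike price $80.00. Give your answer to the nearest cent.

Risk-neutral probability p = (e^0.09 − 0.85)/(1.45 − 0.85) = 0.2442/0.6000 = 0.4070
Terminal stock prices: S_u = 130.5, S_d = 76.5
Terminal payoffs (S − K): max(50.5, 0) = 50.5, max(-3.5, 0) = 0
Node 0 (S = 90): V_0 = e^(−0.09)·[0.4070·50.5000 + 0.5930·0.0000] = 18.7825

$18.78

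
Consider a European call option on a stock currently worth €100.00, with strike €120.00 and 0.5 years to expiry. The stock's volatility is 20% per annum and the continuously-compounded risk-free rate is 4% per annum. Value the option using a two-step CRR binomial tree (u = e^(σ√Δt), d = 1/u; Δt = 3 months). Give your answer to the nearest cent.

CRR parameters: u = e^(σ√Δt) = e^(0.2·√0.25) = 1.1052, d = 1/u = 0.9048
Per-period rate: rΔt = 0.04·0.25 = 0.01, so R = e^0.01 = 1.0101
Risk-neutral probability p = (e^0.01 − 0.9048)/(1.1052 − 0.9048) = 0.1052/0.2003 = 0.5252
Terminal stock prices: S_uu = 122.1, S_ud = 100, S_dd = 81.87
Terminal payoffs (S − K): max(2.14, 0) = 2.14, max(-20, 0) = 0, max(-38.13, 0) = 0
Node u (S = 110.5): V_u = e^(−0.01)·[0.5252·2.1403 + 0.4748·0.0000] = 1.1129
Node d (S = 90.48): V_d = e^(−0.01)·[0.5252·0.0000 + 0.4748·0.0000] = 0.0000
Node 0 (S = 100): V_0 = e^(−0.01)·[0.5252·1.1129 + 0.4748·0.0000] = 0.5786

€0.58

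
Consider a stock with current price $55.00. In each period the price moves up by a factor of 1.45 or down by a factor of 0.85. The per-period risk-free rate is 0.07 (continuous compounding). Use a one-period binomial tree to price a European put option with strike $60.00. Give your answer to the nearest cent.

$7.77

Risk-neutral probability p = (e^0.07 − 0.85)/(1.45 − 0.85) = 0.2225/0.6000 = 0.3708
Terminal stock prices: S_u = 79.75, S_d = 46.75
Terminal payoffs (K − S): max(-19.75, 0) = 0, max(13.25, 0) = 13.25
Node 0 (S = 55): V_0 = e^(−0.07)·[0.3708·0.0000 + 0.6292·13.2500] = 7.7727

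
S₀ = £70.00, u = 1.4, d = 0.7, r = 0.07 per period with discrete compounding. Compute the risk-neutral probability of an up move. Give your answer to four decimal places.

Risk-neutral probability p = (1 + 0.07 − 0.7)/(1.4 − 0.7) = 0.3700/0.7000 = 0.5286

p = 0.5286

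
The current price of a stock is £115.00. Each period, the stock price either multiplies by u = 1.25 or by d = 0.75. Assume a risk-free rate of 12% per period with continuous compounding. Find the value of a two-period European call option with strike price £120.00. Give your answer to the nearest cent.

£26.76

Risk-neutral probability p = (e^0.12 − 0.75)/(1.25 − 0.75) = 0.3775/0.5000 = 0.7550
Terminal stock prices: S_uu = 179.7, S_ud = 107.8, S_dd = 64.69
Terminal payoffs (S − K): max(59.69, 0) = 59.69, max(-12.19, 0) = 0, max(-55.31, 0) = 0
Node u (S = 143.8): V_u = e^(−0.12)·[0.7550·59.6875 + 0.2450·0.0000] = 39.9679
Node d (S = 86.25): V_d = e^(−0.12)·[0.7550·0.0000 + 0.2450·0.0000] = 0.0000
Node 0 (S = 115): V_0 = e^(−0.12)·[0.7550·39.9679 + 0.2450·0.0000] = 26.7633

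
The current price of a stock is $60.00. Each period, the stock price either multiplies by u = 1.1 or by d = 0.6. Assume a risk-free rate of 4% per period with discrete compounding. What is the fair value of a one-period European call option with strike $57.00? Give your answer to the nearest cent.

$7.62

Risk-neutral probability p = (1 + 0.04 − 0.6)/(1.1 − 0.6) = 0.4400/0.5000 = 0.8800
Terminal stock prices: S_u = 66, S_d = 36
Terminal payoffs (S − K): max(9, 0) = 9, max(-21, 0) = 0
Node 0 (S = 60): V_0 = 1/1.04·[0.8800·9.0000 + 0.1200·0.0000] = 7.6154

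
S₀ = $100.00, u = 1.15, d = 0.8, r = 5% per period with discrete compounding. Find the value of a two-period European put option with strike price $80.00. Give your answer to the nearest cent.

Risk-neutral probability p = (1 + 0.05 − 0.8)/(1.15 − 0.8) = 0.2500/0.3500 = 0.7143
Terminal stock prices: S_uu = 132.2, S_ud = 92, S_dd = 64
Terminal payoffs (K − S): max(-52.25, 0) = 0, max(-12, 0) = 0, max(16, 0) = 16
Node u (S = 115): V_u = 1/1.05·[0.7143·0.0000 + 0.2857·0.0000] = 0.0000
Node d (S = 80): V_d = 1/1.05·[0.7143·0.0000 + 0.2857·16.0000] = 4.3537
Node 0 (S = 100): V_0 = 1/1.05·[0.7143·0.0000 + 0.2857·4.3537] = 1.1847

$1.18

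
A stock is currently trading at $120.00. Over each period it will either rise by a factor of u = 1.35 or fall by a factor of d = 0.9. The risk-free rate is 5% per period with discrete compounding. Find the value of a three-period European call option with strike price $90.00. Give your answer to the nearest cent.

Risk-neutral probability p = (1 + 0.05 − 0.9)/(1.35 − 0.9) = 0.1500/0.4500 = 0.3333
Terminal stock prices: S_uuu = 295.2, S_uud = 196.8, S_udd = 131.2, S_ddd = 87.48
Terminal payoffs (S − K): max(205.2, 0) = 205.2, max(106.8, 0) = 106.8, max(41.22, 0) = 41.22, max(-2.52, 0) = 0
Node uu (S = 218.7): V_uu = 1/1.05·[0.3333·205.2450 + 0.6667·106.8300] = 132.9857
Node ud (S = 145.8): V_ud = 1/1.05·[0.3333·106.8300 + 0.6667·41.2200] = 60.0857
Node dd (S = 97.2): V_dd = 1/1.05·[0.3333·41.2200 + 0.6667·0.0000] = 13.0857
Node u (S = 162): V_u = 1/1.05·[0.3333·132.9857 + 0.6667·60.0857] = 80.3673
Node d (S = 108): V_d = 1/1.05·[0.3333·60.0857 + 0.6667·13.0857] = 27.3832
Node 0 (S = 120): V_0 = 1/1.05·[0.3333·80.3673 + 0.6667·27.3832] = 42.8996

$42.90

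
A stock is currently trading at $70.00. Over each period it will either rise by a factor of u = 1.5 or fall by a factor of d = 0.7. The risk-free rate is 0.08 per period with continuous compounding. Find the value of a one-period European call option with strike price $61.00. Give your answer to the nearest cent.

Risk-neutral probability p = (e^0.08 − 0.7)/(1.5 − 0.7) = 0.3833/0.8000 = 0.4791
Terminal stock prices: S_u = 105, S_d = 49
Terminal payoffs (S − K): max(44, 0) = 44, max(-12, 0) = 0
Node 0 (S = 70): V_0 = e^(−0.08)·[0.4791·44.0000 + 0.5209·0.0000] = 19.4600

$19.46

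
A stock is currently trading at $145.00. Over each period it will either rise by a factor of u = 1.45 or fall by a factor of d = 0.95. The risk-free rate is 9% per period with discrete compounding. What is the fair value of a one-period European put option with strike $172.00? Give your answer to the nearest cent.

$22.62

Risk-neutral probability p = (1 + 0.09 − 0.95)/(1.45 − 0.95) = 0.1400/0.5000 = 0.2800
Terminal stock prices: S_u = 210.2, S_d = 137.8
Terminal payoffs (K − S): max(-38.25, 0) = 0, max(34.25, 0) = 34.25
Node 0 (S = 145): V_0 = 1/1.09·[0.2800·0.0000 + 0.7200·34.2500] = 22.6239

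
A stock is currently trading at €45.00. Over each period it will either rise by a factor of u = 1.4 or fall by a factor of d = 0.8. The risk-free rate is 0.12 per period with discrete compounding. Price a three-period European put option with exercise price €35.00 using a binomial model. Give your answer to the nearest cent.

€0.87

Risk-neutral probability p = (1 + 0.12 − 0.8)/(1.4 − 0.8) = 0.3200/0.6000 = 0.5333
Terminal stock prices: S_uuu = 123.5, S_uud = 70.56, S_udd = 40.32, S_ddd = 23.04
Terminal payoffs (K − S): max(-88.48, 0) = 0, max(-35.56, 0) = 0, max(-5.32, 0) = 0, max(11.96, 0) = 11.96
Node uu (S = 88.2): V_uu = 1/1.12·[0.5333·0.0000 + 0.4667·0.0000] = 0.0000
Node ud (S = 50.4): V_ud = 1/1.12·[0.5333·0.0000 + 0.4667·0.0000] = 0.0000
Node dd (S = 28.8): V_dd = 1/1.12·[0.5333·0.0000 + 0.4667·11.9600] = 4.9833
Node u (S = 63): V_u = 1/1.12·[0.5333·0.0000 + 0.4667·0.0000] = 0.0000
Node d (S = 36): V_d = 1/1.12·[0.5333·0.0000 + 0.4667·4.9833] = 2.0764
Node 0 (S = 45): V_0 = 1/1.12·[0.5333·0.0000 + 0.4667·2.0764] = 0.8652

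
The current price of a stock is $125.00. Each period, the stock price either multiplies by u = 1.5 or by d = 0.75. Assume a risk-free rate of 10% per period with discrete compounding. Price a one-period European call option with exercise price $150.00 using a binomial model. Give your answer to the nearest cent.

Risk-neutral probability p = (1 + 0.1 − 0.75)/(1.5 − 0.75) = 0.3500/0.7500 = 0.4667
Terminal stock prices: S_u = 187.5, S_d = 93.75
Terminal payoffs (S − K): max(37.5, 0) = 37.5, max(-56.25, 0) = 0
Node 0 (S = 125): V_0 = 1/1.1·[0.4667·37.5000 + 0.5333·0.0000] = 15.9091

$15.91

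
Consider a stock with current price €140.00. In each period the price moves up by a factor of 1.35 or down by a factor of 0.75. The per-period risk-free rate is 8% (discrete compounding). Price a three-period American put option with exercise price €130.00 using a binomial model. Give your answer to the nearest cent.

€13.09

Risk-neutral probability p = (1 + 0.08 − 0.75)/(1.35 − 0.75) = 0.3300/0.6000 = 0.5500
Terminal stock prices: S_uuu = 344.5, S_uud = 191.4, S_udd = 106.3, S_ddd = 59.06
Terminal payoffs (K − S): max(-214.5, 0) = 0, max(-61.36, 0) = 0, max(23.69, 0) = 23.69, max(70.94, 0) = 70.94
Node uu (S = 255.2): continuation = 1/1.08·[0.5500·0.0000 + 0.4500·0.0000] = 0.0000; exercise value = 0.0000 ≤ continuation, so V_uu = 0.0000
Node ud (S = 141.8): continuation = 1/1.08·[0.5500·0.0000 + 0.4500·23.6875] = 9.8698; exercise value = 0.0000 ≤ continuation, so V_ud = 9.8698
Node dd (S = 78.75): continuation = 1/1.08·[0.5500·23.6875 + 0.4500·70.9375] = 41.6204; exercise value = 51.2500 > continuation, so V_dd = 51.2500 (exercise)
Node u (S = 189): continuation = 1/1.08·[0.5500·0.0000 + 0.4500·9.8698] = 4.1124; exercise value = 0.0000 ≤ continuation, so V_u = 4.1124
Node d (S = 105): continuation = 1/1.08·[0.5500·9.8698 + 0.4500·51.2500] = 26.3804; exercise value = 25.0000 ≤ continuation, so V_d = 26.3804
Node 0 (S = 140): continuation = 1/1.08·[0.5500·4.1124 + 0.4500·26.3804] = 13.0861; exercise value = 0.0000 ≤ continuation, so V_0 = 13.0861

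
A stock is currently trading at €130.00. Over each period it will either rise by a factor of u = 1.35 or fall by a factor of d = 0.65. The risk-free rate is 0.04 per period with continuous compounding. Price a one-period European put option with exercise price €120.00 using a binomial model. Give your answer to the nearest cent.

Risk-neutral probability p = (e^0.04 − 0.65)/(1.35 − 0.65) = 0.3908/0.7000 = 0.5583
Terminal stock prices: S_u = 175.5, S_d = 84.5
Terminal payoffs (K − S): max(-55.5, 0) = 0, max(35.5, 0) = 35.5
Node 0 (S = 130): V_0 = e^(−0.04)·[0.5583·0.0000 + 0.4417·35.5000] = 15.0655

€15.07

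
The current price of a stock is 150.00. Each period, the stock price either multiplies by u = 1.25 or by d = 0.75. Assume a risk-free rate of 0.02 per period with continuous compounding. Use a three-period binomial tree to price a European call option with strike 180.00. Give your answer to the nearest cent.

16.79

Risk-neutral probability p = (e^0.02 − 0.75)/(1.25 − 0.75) = 0.2702/0.5000 = 0.5404
Terminal stock prices: S_uuu = 293, S_uud = 175.8, S_udd = 105.5, S_ddd = 63.28
Terminal payoffs (S − K): max(113, 0) = 113, max(-4.219, 0) = 0, max(-74.53, 0) = 0, max(-116.7, 0) = 0
Node uu (S = 234.4): V_uu = e^(−0.02)·[0.5404·112.9688 + 0.4596·0.0000] = 59.8398
Node ud (S = 140.6): V_ud = e^(−0.02)·[0.5404·0.0000 + 0.4596·0.0000] = 0.0000
Node dd (S = 84.38): V_dd = e^(−0.02)·[0.5404·0.0000 + 0.4596·0.0000] = 0.0000
Node u (S = 187.5): V_u = e^(−0.02)·[0.5404·59.8398 + 0.4596·0.0000] = 31.6972
Node d (S = 112.5): V_d = e^(−0.02)·[0.5404·0.0000 + 0.4596·0.0000] = 0.0000
Node 0 (S = 150): V_0 = e^(−0.02)·[0.5404·31.6972 + 0.4596·0.0000] = 16.7901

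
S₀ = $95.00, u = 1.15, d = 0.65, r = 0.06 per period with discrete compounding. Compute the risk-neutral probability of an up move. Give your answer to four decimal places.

Risk-neutral probability p = (1 + 0.06 − 0.65)/(1.15 − 0.65) = 0.4100/0.5000 = 0.8200

p = 0.8200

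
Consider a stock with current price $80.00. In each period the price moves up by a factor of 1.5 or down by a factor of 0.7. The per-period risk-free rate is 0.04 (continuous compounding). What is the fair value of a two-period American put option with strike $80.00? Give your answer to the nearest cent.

Risk-neutral probability p = (e^0.04 − 0.7)/(1.5 − 0.7) = 0.3408/0.8000 = 0.4260
Terminal stock prices: S_uu = 180, S_ud = 84, S_dd = 39.2
Terminal payoffs (K − S): max(-100, 0) = 0, max(-4, 0) = 0, max(40.8, 0) = 40.8
Node u (S = 120): continuation = e^(−0.04)·[0.4260·0.0000 + 0.5740·0.0000] = 0.0000; exercise value = 0.0000 ≤ continuation, so V_u = 0.0000
Node d (S = 56): continuation = e^(−0.04)·[0.4260·0.0000 + 0.5740·40.8000] = 22.5004; exercise value = 24.0000 > continuation, so V_d = 24.0000 (exercise)
Node 0 (S = 80): continuation = e^(−0.04)·[0.4260·0.0000 + 0.5740·24.0000] = 13.2355; exercise value = 0.0000 ≤ continuation, so V_0 = 13.2355

$13.24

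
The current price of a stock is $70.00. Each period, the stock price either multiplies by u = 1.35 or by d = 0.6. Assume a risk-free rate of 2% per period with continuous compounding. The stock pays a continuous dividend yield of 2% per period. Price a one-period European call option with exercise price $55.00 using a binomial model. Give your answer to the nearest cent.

$20.65

Per-period risk-free factor R = e^0.02 = 1.0202; dividend-adjusted growth = e^(0.02−0.02) = 1.0000.
Risk-neutral probability p = (1.0000 − 0.6)/(1.35 − 0.6) = 0.4000/0.7500 = 0.5333
Terminal stock prices: S_u = 94.5, S_d = 42
Terminal payoffs (S − K): max(39.5, 0) = 39.5, max(-13, 0) = 0
Node 0 (S = 70): V_0 = e^(−0.02)·[0.5333·39.5000 + 0.4667·0.0000] = 20.6495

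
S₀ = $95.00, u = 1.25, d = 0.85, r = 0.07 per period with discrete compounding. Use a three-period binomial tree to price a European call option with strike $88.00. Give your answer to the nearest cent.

Risk-neutral probability p = (1 + 0.07 − 0.85)/(1.25 − 0.85) = 0.2200/0.4000 = 0.5500
Terminal stock prices: S_uuu = 185.5, S_uud = 126.2, S_udd = 85.8, S_ddd = 58.34
Terminal payoffs (S − K): max(97.55, 0) = 97.55, max(38.17, 0) = 38.17, max(-2.203, 0) = 0, max(-29.66, 0) = 0
Node uu (S = 148.4): V_uu = 1/1.07·[0.5500·97.5469 + 0.4500·38.1719] = 66.1945
Node ud (S = 100.9): V_ud = 1/1.07·[0.5500·38.1719 + 0.4500·0.0000] = 19.6211
Node dd (S = 68.64): V_dd = 1/1.07·[0.5500·0.0000 + 0.4500·0.0000] = 0.0000
Node u (S = 118.8): V_u = 1/1.07·[0.5500·66.1945 + 0.4500·19.6211] = 42.2771
Node d (S = 80.75): V_d = 1/1.07·[0.5500·19.6211 + 0.4500·0.0000] = 10.0856
Node 0 (S = 95): V_0 = 1/1.07·[0.5500·42.2771 + 0.4500·10.0856] = 25.9728

$25.97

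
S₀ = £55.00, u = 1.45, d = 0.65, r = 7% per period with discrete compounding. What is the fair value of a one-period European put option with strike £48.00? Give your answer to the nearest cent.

£5.44

Risk-neutral probability p = (1 + 0.07 − 0.65)/(1.45 − 0.65) = 0.4200/0.8000 = 0.5250
Terminal stock prices: S_u = 79.75, S_d = 35.75
Terminal payoffs (K − S): max(-31.75, 0) = 0, max(12.25, 0) = 12.25
Node 0 (S = 55): V_0 = 1/1.07·[0.5250·0.0000 + 0.4750·12.2500] = 5.4381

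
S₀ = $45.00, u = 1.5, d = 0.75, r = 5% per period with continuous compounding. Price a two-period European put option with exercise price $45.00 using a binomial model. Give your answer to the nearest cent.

Risk-neutral probability p = (e^0.05 − 0.75)/(1.5 − 0.75) = 0.3013/0.7500 = 0.4017
Terminal stock prices: S_uu = 101.2, S_ud = 50.62, S_dd = 25.31
Terminal payoffs (K − S): max(-56.25, 0) = 0, max(-5.625, 0) = 0, max(19.69, 0) = 19.69
Node u (S = 67.5): V_u = e^(−0.05)·[0.4017·0.0000 + 0.5983·0.0000] = 0.0000
Node d (S = 33.75): V_d = e^(−0.05)·[0.4017·0.0000 + 0.5983·19.6875] = 11.2047
Node 0 (S = 45): V_0 = e^(−0.05)·[0.4017·0.0000 + 0.5983·11.2047] = 6.3769

$6.38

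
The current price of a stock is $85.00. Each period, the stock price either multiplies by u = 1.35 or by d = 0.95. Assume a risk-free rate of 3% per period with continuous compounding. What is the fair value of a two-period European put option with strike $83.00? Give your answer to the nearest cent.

$3.78

Risk-neutral probability p = (e^0.03 − 0.95)/(1.35 − 0.95) = 0.0805/0.4000 = 0.2011
Terminal stock prices: S_uu = 154.9, S_ud = 109, S_dd = 76.71
Terminal payoffs (K − S): max(-71.91, 0) = 0, max(-26.01, 0) = 0, max(6.288, 0) = 6.288
Node u (S = 114.8): V_u = e^(−0.03)·[0.2011·0.0000 + 0.7989·0.0000] = 0.0000
Node d (S = 80.75): V_d = e^(−0.03)·[0.2011·0.0000 + 0.7989·6.2875] = 4.8744
Node 0 (S = 85): V_0 = e^(−0.03)·[0.2011·0.0000 + 0.7989·4.8744] = 3.7789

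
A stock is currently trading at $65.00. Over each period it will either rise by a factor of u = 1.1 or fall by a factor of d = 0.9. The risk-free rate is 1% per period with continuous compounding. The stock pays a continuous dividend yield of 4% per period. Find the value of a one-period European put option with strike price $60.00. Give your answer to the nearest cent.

Per-period risk-free factor R = e^0.01 = 1.0101; dividend-adjusted growth = e^(0.01−0.04) = 0.9704.
Risk-neutral probability p = (0.9704 − 0.9)/(1.1 − 0.9) = 0.0704/0.2000 = 0.3522
Terminal stock prices: S_u = 71.5, S_d = 58.5
Terminal payoffs (K − S): max(-11.5, 0) = 0, max(1.5, 0) = 1.5
Node 0 (S = 65): V_0 = e^(−0.01)·[0.3522·0.0000 + 0.6478·1.5000] = 0.9620

$0.96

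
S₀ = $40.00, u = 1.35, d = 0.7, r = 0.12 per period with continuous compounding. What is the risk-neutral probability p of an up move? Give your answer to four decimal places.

Risk-neutral probability p = (e^0.12 − 0.7)/(1.35 − 0.7) = 0.4275/0.6500 = 0.6577

p = 0.6577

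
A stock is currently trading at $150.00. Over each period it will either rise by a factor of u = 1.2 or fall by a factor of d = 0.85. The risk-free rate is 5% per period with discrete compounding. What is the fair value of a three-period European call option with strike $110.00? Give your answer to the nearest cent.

$56.19

Risk-neutral probability p = (1 + 0.05 − 0.85)/(1.2 − 0.85) = 0.2000/0.3500 = 0.5714
Terminal stock prices: S_uuu = 259.2, S_uud = 183.6, S_udd = 130, S_ddd = 92.12
Terminal payoffs (S − K): max(149.2, 0) = 149.2, max(73.6, 0) = 73.6, max(20.05, 0) = 20.05, max(-17.88, 0) = 0
Node uu (S = 216): V_uu = 1/1.05·[0.5714·149.2000 + 0.4286·73.6000] = 111.2381
Node ud (S = 153): V_ud = 1/1.05·[0.5714·73.6000 + 0.4286·20.0500] = 48.2381
Node dd (S = 108.4): V_dd = 1/1.05·[0.5714·20.0500 + 0.4286·0.0000] = 10.9116
Node u (S = 180): V_u = 1/1.05·[0.5714·111.2381 + 0.4286·48.2381] = 80.2268
Node d (S = 127.5): V_d = 1/1.05·[0.5714·48.2381 + 0.4286·10.9116] = 30.7057
Node 0 (S = 150): V_0 = 1/1.05·[0.5714·80.2268 + 0.4286·30.7057] = 56.1938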